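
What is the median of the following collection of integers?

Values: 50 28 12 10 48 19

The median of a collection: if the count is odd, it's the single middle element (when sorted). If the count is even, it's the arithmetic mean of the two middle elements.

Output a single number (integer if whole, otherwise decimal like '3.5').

Step 1: insert 50 -> lo=[50] (size 1, max 50) hi=[] (size 0) -> median=50
Step 2: insert 28 -> lo=[28] (size 1, max 28) hi=[50] (size 1, min 50) -> median=39
Step 3: insert 12 -> lo=[12, 28] (size 2, max 28) hi=[50] (size 1, min 50) -> median=28
Step 4: insert 10 -> lo=[10, 12] (size 2, max 12) hi=[28, 50] (size 2, min 28) -> median=20
Step 5: insert 48 -> lo=[10, 12, 28] (size 3, max 28) hi=[48, 50] (size 2, min 48) -> median=28
Step 6: insert 19 -> lo=[10, 12, 19] (size 3, max 19) hi=[28, 48, 50] (size 3, min 28) -> median=23.5

Answer: 23.5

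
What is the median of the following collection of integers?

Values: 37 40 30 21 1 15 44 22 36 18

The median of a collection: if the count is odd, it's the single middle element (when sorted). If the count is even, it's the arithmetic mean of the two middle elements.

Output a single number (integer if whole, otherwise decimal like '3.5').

Step 1: insert 37 -> lo=[37] (size 1, max 37) hi=[] (size 0) -> median=37
Step 2: insert 40 -> lo=[37] (size 1, max 37) hi=[40] (size 1, min 40) -> median=38.5
Step 3: insert 30 -> lo=[30, 37] (size 2, max 37) hi=[40] (size 1, min 40) -> median=37
Step 4: insert 21 -> lo=[21, 30] (size 2, max 30) hi=[37, 40] (size 2, min 37) -> median=33.5
Step 5: insert 1 -> lo=[1, 21, 30] (size 3, max 30) hi=[37, 40] (size 2, min 37) -> median=30
Step 6: insert 15 -> lo=[1, 15, 21] (size 3, max 21) hi=[30, 37, 40] (size 3, min 30) -> median=25.5
Step 7: insert 44 -> lo=[1, 15, 21, 30] (size 4, max 30) hi=[37, 40, 44] (size 3, min 37) -> median=30
Step 8: insert 22 -> lo=[1, 15, 21, 22] (size 4, max 22) hi=[30, 37, 40, 44] (size 4, min 30) -> median=26
Step 9: insert 36 -> lo=[1, 15, 21, 22, 30] (size 5, max 30) hi=[36, 37, 40, 44] (size 4, min 36) -> median=30
Step 10: insert 18 -> lo=[1, 15, 18, 21, 22] (size 5, max 22) hi=[30, 36, 37, 40, 44] (size 5, min 30) -> median=26

Answer: 26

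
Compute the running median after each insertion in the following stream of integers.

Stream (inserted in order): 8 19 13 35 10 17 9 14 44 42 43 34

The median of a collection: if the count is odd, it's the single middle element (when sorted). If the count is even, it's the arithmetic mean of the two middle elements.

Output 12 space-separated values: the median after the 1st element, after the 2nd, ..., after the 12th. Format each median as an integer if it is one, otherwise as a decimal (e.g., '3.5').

Step 1: insert 8 -> lo=[8] (size 1, max 8) hi=[] (size 0) -> median=8
Step 2: insert 19 -> lo=[8] (size 1, max 8) hi=[19] (size 1, min 19) -> median=13.5
Step 3: insert 13 -> lo=[8, 13] (size 2, max 13) hi=[19] (size 1, min 19) -> median=13
Step 4: insert 35 -> lo=[8, 13] (size 2, max 13) hi=[19, 35] (size 2, min 19) -> median=16
Step 5: insert 10 -> lo=[8, 10, 13] (size 3, max 13) hi=[19, 35] (size 2, min 19) -> median=13
Step 6: insert 17 -> lo=[8, 10, 13] (size 3, max 13) hi=[17, 19, 35] (size 3, min 17) -> median=15
Step 7: insert 9 -> lo=[8, 9, 10, 13] (size 4, max 13) hi=[17, 19, 35] (size 3, min 17) -> median=13
Step 8: insert 14 -> lo=[8, 9, 10, 13] (size 4, max 13) hi=[14, 17, 19, 35] (size 4, min 14) -> median=13.5
Step 9: insert 44 -> lo=[8, 9, 10, 13, 14] (size 5, max 14) hi=[17, 19, 35, 44] (size 4, min 17) -> median=14
Step 10: insert 42 -> lo=[8, 9, 10, 13, 14] (size 5, max 14) hi=[17, 19, 35, 42, 44] (size 5, min 17) -> median=15.5
Step 11: insert 43 -> lo=[8, 9, 10, 13, 14, 17] (size 6, max 17) hi=[19, 35, 42, 43, 44] (size 5, min 19) -> median=17
Step 12: insert 34 -> lo=[8, 9, 10, 13, 14, 17] (size 6, max 17) hi=[19, 34, 35, 42, 43, 44] (size 6, min 19) -> median=18

Answer: 8 13.5 13 16 13 15 13 13.5 14 15.5 17 18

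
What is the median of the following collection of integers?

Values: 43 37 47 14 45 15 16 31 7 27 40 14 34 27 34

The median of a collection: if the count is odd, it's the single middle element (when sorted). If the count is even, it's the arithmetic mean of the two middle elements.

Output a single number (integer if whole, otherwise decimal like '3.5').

Answer: 31

Derivation:
Step 1: insert 43 -> lo=[43] (size 1, max 43) hi=[] (size 0) -> median=43
Step 2: insert 37 -> lo=[37] (size 1, max 37) hi=[43] (size 1, min 43) -> median=40
Step 3: insert 47 -> lo=[37, 43] (size 2, max 43) hi=[47] (size 1, min 47) -> median=43
Step 4: insert 14 -> lo=[14, 37] (size 2, max 37) hi=[43, 47] (size 2, min 43) -> median=40
Step 5: insert 45 -> lo=[14, 37, 43] (size 3, max 43) hi=[45, 47] (size 2, min 45) -> median=43
Step 6: insert 15 -> lo=[14, 15, 37] (size 3, max 37) hi=[43, 45, 47] (size 3, min 43) -> median=40
Step 7: insert 16 -> lo=[14, 15, 16, 37] (size 4, max 37) hi=[43, 45, 47] (size 3, min 43) -> median=37
Step 8: insert 31 -> lo=[14, 15, 16, 31] (size 4, max 31) hi=[37, 43, 45, 47] (size 4, min 37) -> median=34
Step 9: insert 7 -> lo=[7, 14, 15, 16, 31] (size 5, max 31) hi=[37, 43, 45, 47] (size 4, min 37) -> median=31
Step 10: insert 27 -> lo=[7, 14, 15, 16, 27] (size 5, max 27) hi=[31, 37, 43, 45, 47] (size 5, min 31) -> median=29
Step 11: insert 40 -> lo=[7, 14, 15, 16, 27, 31] (size 6, max 31) hi=[37, 40, 43, 45, 47] (size 5, min 37) -> median=31
Step 12: insert 14 -> lo=[7, 14, 14, 15, 16, 27] (size 6, max 27) hi=[31, 37, 40, 43, 45, 47] (size 6, min 31) -> median=29
Step 13: insert 34 -> lo=[7, 14, 14, 15, 16, 27, 31] (size 7, max 31) hi=[34, 37, 40, 43, 45, 47] (size 6, min 34) -> median=31
Step 14: insert 27 -> lo=[7, 14, 14, 15, 16, 27, 27] (size 7, max 27) hi=[31, 34, 37, 40, 43, 45, 47] (size 7, min 31) -> median=29
Step 15: insert 34 -> lo=[7, 14, 14, 15, 16, 27, 27, 31] (size 8, max 31) hi=[34, 34, 37, 40, 43, 45, 47] (size 7, min 34) -> median=31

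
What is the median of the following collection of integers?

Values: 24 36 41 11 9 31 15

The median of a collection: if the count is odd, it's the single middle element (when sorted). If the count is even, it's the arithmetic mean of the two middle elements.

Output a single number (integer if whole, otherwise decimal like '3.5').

Answer: 24

Derivation:
Step 1: insert 24 -> lo=[24] (size 1, max 24) hi=[] (size 0) -> median=24
Step 2: insert 36 -> lo=[24] (size 1, max 24) hi=[36] (size 1, min 36) -> median=30
Step 3: insert 41 -> lo=[24, 36] (size 2, max 36) hi=[41] (size 1, min 41) -> median=36
Step 4: insert 11 -> lo=[11, 24] (size 2, max 24) hi=[36, 41] (size 2, min 36) -> median=30
Step 5: insert 9 -> lo=[9, 11, 24] (size 3, max 24) hi=[36, 41] (size 2, min 36) -> median=24
Step 6: insert 31 -> lo=[9, 11, 24] (size 3, max 24) hi=[31, 36, 41] (size 3, min 31) -> median=27.5
Step 7: insert 15 -> lo=[9, 11, 15, 24] (size 4, max 24) hi=[31, 36, 41] (size 3, min 31) -> median=24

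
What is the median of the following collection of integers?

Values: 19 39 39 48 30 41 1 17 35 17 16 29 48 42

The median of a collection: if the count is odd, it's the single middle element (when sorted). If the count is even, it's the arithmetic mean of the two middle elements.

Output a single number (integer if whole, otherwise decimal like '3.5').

Answer: 32.5

Derivation:
Step 1: insert 19 -> lo=[19] (size 1, max 19) hi=[] (size 0) -> median=19
Step 2: insert 39 -> lo=[19] (size 1, max 19) hi=[39] (size 1, min 39) -> median=29
Step 3: insert 39 -> lo=[19, 39] (size 2, max 39) hi=[39] (size 1, min 39) -> median=39
Step 4: insert 48 -> lo=[19, 39] (size 2, max 39) hi=[39, 48] (size 2, min 39) -> median=39
Step 5: insert 30 -> lo=[19, 30, 39] (size 3, max 39) hi=[39, 48] (size 2, min 39) -> median=39
Step 6: insert 41 -> lo=[19, 30, 39] (size 3, max 39) hi=[39, 41, 48] (size 3, min 39) -> median=39
Step 7: insert 1 -> lo=[1, 19, 30, 39] (size 4, max 39) hi=[39, 41, 48] (size 3, min 39) -> median=39
Step 8: insert 17 -> lo=[1, 17, 19, 30] (size 4, max 30) hi=[39, 39, 41, 48] (size 4, min 39) -> median=34.5
Step 9: insert 35 -> lo=[1, 17, 19, 30, 35] (size 5, max 35) hi=[39, 39, 41, 48] (size 4, min 39) -> median=35
Step 10: insert 17 -> lo=[1, 17, 17, 19, 30] (size 5, max 30) hi=[35, 39, 39, 41, 48] (size 5, min 35) -> median=32.5
Step 11: insert 16 -> lo=[1, 16, 17, 17, 19, 30] (size 6, max 30) hi=[35, 39, 39, 41, 48] (size 5, min 35) -> median=30
Step 12: insert 29 -> lo=[1, 16, 17, 17, 19, 29] (size 6, max 29) hi=[30, 35, 39, 39, 41, 48] (size 6, min 30) -> median=29.5
Step 13: insert 48 -> lo=[1, 16, 17, 17, 19, 29, 30] (size 7, max 30) hi=[35, 39, 39, 41, 48, 48] (size 6, min 35) -> median=30
Step 14: insert 42 -> lo=[1, 16, 17, 17, 19, 29, 30] (size 7, max 30) hi=[35, 39, 39, 41, 42, 48, 48] (size 7, min 35) -> median=32.5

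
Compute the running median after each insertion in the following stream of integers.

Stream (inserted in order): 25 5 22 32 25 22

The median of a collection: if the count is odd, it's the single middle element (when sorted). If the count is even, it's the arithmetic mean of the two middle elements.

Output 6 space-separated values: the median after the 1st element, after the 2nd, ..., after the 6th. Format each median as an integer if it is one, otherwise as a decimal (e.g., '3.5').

Answer: 25 15 22 23.5 25 23.5

Derivation:
Step 1: insert 25 -> lo=[25] (size 1, max 25) hi=[] (size 0) -> median=25
Step 2: insert 5 -> lo=[5] (size 1, max 5) hi=[25] (size 1, min 25) -> median=15
Step 3: insert 22 -> lo=[5, 22] (size 2, max 22) hi=[25] (size 1, min 25) -> median=22
Step 4: insert 32 -> lo=[5, 22] (size 2, max 22) hi=[25, 32] (size 2, min 25) -> median=23.5
Step 5: insert 25 -> lo=[5, 22, 25] (size 3, max 25) hi=[25, 32] (size 2, min 25) -> median=25
Step 6: insert 22 -> lo=[5, 22, 22] (size 3, max 22) hi=[25, 25, 32] (size 3, min 25) -> median=23.5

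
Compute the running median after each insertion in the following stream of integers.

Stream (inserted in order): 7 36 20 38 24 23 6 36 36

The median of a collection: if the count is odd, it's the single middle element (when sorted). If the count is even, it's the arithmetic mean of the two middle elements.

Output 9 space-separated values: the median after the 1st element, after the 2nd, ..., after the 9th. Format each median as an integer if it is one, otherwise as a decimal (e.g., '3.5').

Answer: 7 21.5 20 28 24 23.5 23 23.5 24

Derivation:
Step 1: insert 7 -> lo=[7] (size 1, max 7) hi=[] (size 0) -> median=7
Step 2: insert 36 -> lo=[7] (size 1, max 7) hi=[36] (size 1, min 36) -> median=21.5
Step 3: insert 20 -> lo=[7, 20] (size 2, max 20) hi=[36] (size 1, min 36) -> median=20
Step 4: insert 38 -> lo=[7, 20] (size 2, max 20) hi=[36, 38] (size 2, min 36) -> median=28
Step 5: insert 24 -> lo=[7, 20, 24] (size 3, max 24) hi=[36, 38] (size 2, min 36) -> median=24
Step 6: insert 23 -> lo=[7, 20, 23] (size 3, max 23) hi=[24, 36, 38] (size 3, min 24) -> median=23.5
Step 7: insert 6 -> lo=[6, 7, 20, 23] (size 4, max 23) hi=[24, 36, 38] (size 3, min 24) -> median=23
Step 8: insert 36 -> lo=[6, 7, 20, 23] (size 4, max 23) hi=[24, 36, 36, 38] (size 4, min 24) -> median=23.5
Step 9: insert 36 -> lo=[6, 7, 20, 23, 24] (size 5, max 24) hi=[36, 36, 36, 38] (size 4, min 36) -> median=24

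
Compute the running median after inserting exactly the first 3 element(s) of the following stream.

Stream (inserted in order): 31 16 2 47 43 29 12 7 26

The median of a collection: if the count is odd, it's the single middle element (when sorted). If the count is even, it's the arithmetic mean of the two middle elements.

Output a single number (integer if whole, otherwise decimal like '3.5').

Step 1: insert 31 -> lo=[31] (size 1, max 31) hi=[] (size 0) -> median=31
Step 2: insert 16 -> lo=[16] (size 1, max 16) hi=[31] (size 1, min 31) -> median=23.5
Step 3: insert 2 -> lo=[2, 16] (size 2, max 16) hi=[31] (size 1, min 31) -> median=16

Answer: 16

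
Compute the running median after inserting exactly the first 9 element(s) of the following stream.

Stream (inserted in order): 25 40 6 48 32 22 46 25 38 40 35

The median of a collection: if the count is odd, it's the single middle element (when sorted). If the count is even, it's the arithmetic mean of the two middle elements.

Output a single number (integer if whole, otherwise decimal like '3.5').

Step 1: insert 25 -> lo=[25] (size 1, max 25) hi=[] (size 0) -> median=25
Step 2: insert 40 -> lo=[25] (size 1, max 25) hi=[40] (size 1, min 40) -> median=32.5
Step 3: insert 6 -> lo=[6, 25] (size 2, max 25) hi=[40] (size 1, min 40) -> median=25
Step 4: insert 48 -> lo=[6, 25] (size 2, max 25) hi=[40, 48] (size 2, min 40) -> median=32.5
Step 5: insert 32 -> lo=[6, 25, 32] (size 3, max 32) hi=[40, 48] (size 2, min 40) -> median=32
Step 6: insert 22 -> lo=[6, 22, 25] (size 3, max 25) hi=[32, 40, 48] (size 3, min 32) -> median=28.5
Step 7: insert 46 -> lo=[6, 22, 25, 32] (size 4, max 32) hi=[40, 46, 48] (size 3, min 40) -> median=32
Step 8: insert 25 -> lo=[6, 22, 25, 25] (size 4, max 25) hi=[32, 40, 46, 48] (size 4, min 32) -> median=28.5
Step 9: insert 38 -> lo=[6, 22, 25, 25, 32] (size 5, max 32) hi=[38, 40, 46, 48] (size 4, min 38) -> median=32

Answer: 32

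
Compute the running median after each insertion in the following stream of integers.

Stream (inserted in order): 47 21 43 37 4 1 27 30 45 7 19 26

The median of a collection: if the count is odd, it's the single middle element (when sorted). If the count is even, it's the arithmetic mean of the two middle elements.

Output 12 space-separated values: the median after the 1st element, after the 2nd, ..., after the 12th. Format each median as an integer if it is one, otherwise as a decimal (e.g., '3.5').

Step 1: insert 47 -> lo=[47] (size 1, max 47) hi=[] (size 0) -> median=47
Step 2: insert 21 -> lo=[21] (size 1, max 21) hi=[47] (size 1, min 47) -> median=34
Step 3: insert 43 -> lo=[21, 43] (size 2, max 43) hi=[47] (size 1, min 47) -> median=43
Step 4: insert 37 -> lo=[21, 37] (size 2, max 37) hi=[43, 47] (size 2, min 43) -> median=40
Step 5: insert 4 -> lo=[4, 21, 37] (size 3, max 37) hi=[43, 47] (size 2, min 43) -> median=37
Step 6: insert 1 -> lo=[1, 4, 21] (size 3, max 21) hi=[37, 43, 47] (size 3, min 37) -> median=29
Step 7: insert 27 -> lo=[1, 4, 21, 27] (size 4, max 27) hi=[37, 43, 47] (size 3, min 37) -> median=27
Step 8: insert 30 -> lo=[1, 4, 21, 27] (size 4, max 27) hi=[30, 37, 43, 47] (size 4, min 30) -> median=28.5
Step 9: insert 45 -> lo=[1, 4, 21, 27, 30] (size 5, max 30) hi=[37, 43, 45, 47] (size 4, min 37) -> median=30
Step 10: insert 7 -> lo=[1, 4, 7, 21, 27] (size 5, max 27) hi=[30, 37, 43, 45, 47] (size 5, min 30) -> median=28.5
Step 11: insert 19 -> lo=[1, 4, 7, 19, 21, 27] (size 6, max 27) hi=[30, 37, 43, 45, 47] (size 5, min 30) -> median=27
Step 12: insert 26 -> lo=[1, 4, 7, 19, 21, 26] (size 6, max 26) hi=[27, 30, 37, 43, 45, 47] (size 6, min 27) -> median=26.5

Answer: 47 34 43 40 37 29 27 28.5 30 28.5 27 26.5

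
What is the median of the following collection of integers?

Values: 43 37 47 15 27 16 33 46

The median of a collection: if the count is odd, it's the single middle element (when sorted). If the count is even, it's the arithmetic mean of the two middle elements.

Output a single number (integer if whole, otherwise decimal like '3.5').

Step 1: insert 43 -> lo=[43] (size 1, max 43) hi=[] (size 0) -> median=43
Step 2: insert 37 -> lo=[37] (size 1, max 37) hi=[43] (size 1, min 43) -> median=40
Step 3: insert 47 -> lo=[37, 43] (size 2, max 43) hi=[47] (size 1, min 47) -> median=43
Step 4: insert 15 -> lo=[15, 37] (size 2, max 37) hi=[43, 47] (size 2, min 43) -> median=40
Step 5: insert 27 -> lo=[15, 27, 37] (size 3, max 37) hi=[43, 47] (size 2, min 43) -> median=37
Step 6: insert 16 -> lo=[15, 16, 27] (size 3, max 27) hi=[37, 43, 47] (size 3, min 37) -> median=32
Step 7: insert 33 -> lo=[15, 16, 27, 33] (size 4, max 33) hi=[37, 43, 47] (size 3, min 37) -> median=33
Step 8: insert 46 -> lo=[15, 16, 27, 33] (size 4, max 33) hi=[37, 43, 46, 47] (size 4, min 37) -> median=35

Answer: 35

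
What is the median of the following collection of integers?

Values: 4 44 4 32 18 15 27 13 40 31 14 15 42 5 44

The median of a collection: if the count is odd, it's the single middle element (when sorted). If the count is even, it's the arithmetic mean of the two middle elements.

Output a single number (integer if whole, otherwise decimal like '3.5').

Step 1: insert 4 -> lo=[4] (size 1, max 4) hi=[] (size 0) -> median=4
Step 2: insert 44 -> lo=[4] (size 1, max 4) hi=[44] (size 1, min 44) -> median=24
Step 3: insert 4 -> lo=[4, 4] (size 2, max 4) hi=[44] (size 1, min 44) -> median=4
Step 4: insert 32 -> lo=[4, 4] (size 2, max 4) hi=[32, 44] (size 2, min 32) -> median=18
Step 5: insert 18 -> lo=[4, 4, 18] (size 3, max 18) hi=[32, 44] (size 2, min 32) -> median=18
Step 6: insert 15 -> lo=[4, 4, 15] (size 3, max 15) hi=[18, 32, 44] (size 3, min 18) -> median=16.5
Step 7: insert 27 -> lo=[4, 4, 15, 18] (size 4, max 18) hi=[27, 32, 44] (size 3, min 27) -> median=18
Step 8: insert 13 -> lo=[4, 4, 13, 15] (size 4, max 15) hi=[18, 27, 32, 44] (size 4, min 18) -> median=16.5
Step 9: insert 40 -> lo=[4, 4, 13, 15, 18] (size 5, max 18) hi=[27, 32, 40, 44] (size 4, min 27) -> median=18
Step 10: insert 31 -> lo=[4, 4, 13, 15, 18] (size 5, max 18) hi=[27, 31, 32, 40, 44] (size 5, min 27) -> median=22.5
Step 11: insert 14 -> lo=[4, 4, 13, 14, 15, 18] (size 6, max 18) hi=[27, 31, 32, 40, 44] (size 5, min 27) -> median=18
Step 12: insert 15 -> lo=[4, 4, 13, 14, 15, 15] (size 6, max 15) hi=[18, 27, 31, 32, 40, 44] (size 6, min 18) -> median=16.5
Step 13: insert 42 -> lo=[4, 4, 13, 14, 15, 15, 18] (size 7, max 18) hi=[27, 31, 32, 40, 42, 44] (size 6, min 27) -> median=18
Step 14: insert 5 -> lo=[4, 4, 5, 13, 14, 15, 15] (size 7, max 15) hi=[18, 27, 31, 32, 40, 42, 44] (size 7, min 18) -> median=16.5
Step 15: insert 44 -> lo=[4, 4, 5, 13, 14, 15, 15, 18] (size 8, max 18) hi=[27, 31, 32, 40, 42, 44, 44] (size 7, min 27) -> median=18

Answer: 18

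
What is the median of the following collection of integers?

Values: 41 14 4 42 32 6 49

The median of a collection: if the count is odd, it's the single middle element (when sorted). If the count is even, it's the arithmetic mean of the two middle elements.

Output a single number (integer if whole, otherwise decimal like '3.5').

Answer: 32

Derivation:
Step 1: insert 41 -> lo=[41] (size 1, max 41) hi=[] (size 0) -> median=41
Step 2: insert 14 -> lo=[14] (size 1, max 14) hi=[41] (size 1, min 41) -> median=27.5
Step 3: insert 4 -> lo=[4, 14] (size 2, max 14) hi=[41] (size 1, min 41) -> median=14
Step 4: insert 42 -> lo=[4, 14] (size 2, max 14) hi=[41, 42] (size 2, min 41) -> median=27.5
Step 5: insert 32 -> lo=[4, 14, 32] (size 3, max 32) hi=[41, 42] (size 2, min 41) -> median=32
Step 6: insert 6 -> lo=[4, 6, 14] (size 3, max 14) hi=[32, 41, 42] (size 3, min 32) -> median=23
Step 7: insert 49 -> lo=[4, 6, 14, 32] (size 4, max 32) hi=[41, 42, 49] (size 3, min 41) -> median=32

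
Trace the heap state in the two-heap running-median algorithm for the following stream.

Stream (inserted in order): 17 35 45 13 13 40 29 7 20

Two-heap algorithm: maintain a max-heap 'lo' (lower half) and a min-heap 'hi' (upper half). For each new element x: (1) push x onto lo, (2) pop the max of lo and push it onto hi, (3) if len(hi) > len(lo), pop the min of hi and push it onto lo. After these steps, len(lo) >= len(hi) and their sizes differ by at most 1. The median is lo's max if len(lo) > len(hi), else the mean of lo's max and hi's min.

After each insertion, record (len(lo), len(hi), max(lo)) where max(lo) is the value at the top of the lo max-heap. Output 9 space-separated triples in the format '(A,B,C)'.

Answer: (1,0,17) (1,1,17) (2,1,35) (2,2,17) (3,2,17) (3,3,17) (4,3,29) (4,4,17) (5,4,20)

Derivation:
Step 1: insert 17 -> lo=[17] hi=[] -> (len(lo)=1, len(hi)=0, max(lo)=17)
Step 2: insert 35 -> lo=[17] hi=[35] -> (len(lo)=1, len(hi)=1, max(lo)=17)
Step 3: insert 45 -> lo=[17, 35] hi=[45] -> (len(lo)=2, len(hi)=1, max(lo)=35)
Step 4: insert 13 -> lo=[13, 17] hi=[35, 45] -> (len(lo)=2, len(hi)=2, max(lo)=17)
Step 5: insert 13 -> lo=[13, 13, 17] hi=[35, 45] -> (len(lo)=3, len(hi)=2, max(lo)=17)
Step 6: insert 40 -> lo=[13, 13, 17] hi=[35, 40, 45] -> (len(lo)=3, len(hi)=3, max(lo)=17)
Step 7: insert 29 -> lo=[13, 13, 17, 29] hi=[35, 40, 45] -> (len(lo)=4, len(hi)=3, max(lo)=29)
Step 8: insert 7 -> lo=[7, 13, 13, 17] hi=[29, 35, 40, 45] -> (len(lo)=4, len(hi)=4, max(lo)=17)
Step 9: insert 20 -> lo=[7, 13, 13, 17, 20] hi=[29, 35, 40, 45] -> (len(lo)=5, len(hi)=4, max(lo)=20)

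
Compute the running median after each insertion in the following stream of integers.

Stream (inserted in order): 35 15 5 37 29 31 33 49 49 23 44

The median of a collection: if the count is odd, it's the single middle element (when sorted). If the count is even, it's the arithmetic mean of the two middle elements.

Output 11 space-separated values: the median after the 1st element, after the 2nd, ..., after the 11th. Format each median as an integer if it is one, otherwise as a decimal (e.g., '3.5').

Step 1: insert 35 -> lo=[35] (size 1, max 35) hi=[] (size 0) -> median=35
Step 2: insert 15 -> lo=[15] (size 1, max 15) hi=[35] (size 1, min 35) -> median=25
Step 3: insert 5 -> lo=[5, 15] (size 2, max 15) hi=[35] (size 1, min 35) -> median=15
Step 4: insert 37 -> lo=[5, 15] (size 2, max 15) hi=[35, 37] (size 2, min 35) -> median=25
Step 5: insert 29 -> lo=[5, 15, 29] (size 3, max 29) hi=[35, 37] (size 2, min 35) -> median=29
Step 6: insert 31 -> lo=[5, 15, 29] (size 3, max 29) hi=[31, 35, 37] (size 3, min 31) -> median=30
Step 7: insert 33 -> lo=[5, 15, 29, 31] (size 4, max 31) hi=[33, 35, 37] (size 3, min 33) -> median=31
Step 8: insert 49 -> lo=[5, 15, 29, 31] (size 4, max 31) hi=[33, 35, 37, 49] (size 4, min 33) -> median=32
Step 9: insert 49 -> lo=[5, 15, 29, 31, 33] (size 5, max 33) hi=[35, 37, 49, 49] (size 4, min 35) -> median=33
Step 10: insert 23 -> lo=[5, 15, 23, 29, 31] (size 5, max 31) hi=[33, 35, 37, 49, 49] (size 5, min 33) -> median=32
Step 11: insert 44 -> lo=[5, 15, 23, 29, 31, 33] (size 6, max 33) hi=[35, 37, 44, 49, 49] (size 5, min 35) -> median=33

Answer: 35 25 15 25 29 30 31 32 33 32 33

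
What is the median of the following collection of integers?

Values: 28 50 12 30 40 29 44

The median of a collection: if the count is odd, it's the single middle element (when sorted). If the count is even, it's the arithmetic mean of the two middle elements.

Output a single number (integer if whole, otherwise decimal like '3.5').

Answer: 30

Derivation:
Step 1: insert 28 -> lo=[28] (size 1, max 28) hi=[] (size 0) -> median=28
Step 2: insert 50 -> lo=[28] (size 1, max 28) hi=[50] (size 1, min 50) -> median=39
Step 3: insert 12 -> lo=[12, 28] (size 2, max 28) hi=[50] (size 1, min 50) -> median=28
Step 4: insert 30 -> lo=[12, 28] (size 2, max 28) hi=[30, 50] (size 2, min 30) -> median=29
Step 5: insert 40 -> lo=[12, 28, 30] (size 3, max 30) hi=[40, 50] (size 2, min 40) -> median=30
Step 6: insert 29 -> lo=[12, 28, 29] (size 3, max 29) hi=[30, 40, 50] (size 3, min 30) -> median=29.5
Step 7: insert 44 -> lo=[12, 28, 29, 30] (size 4, max 30) hi=[40, 44, 50] (size 3, min 40) -> median=30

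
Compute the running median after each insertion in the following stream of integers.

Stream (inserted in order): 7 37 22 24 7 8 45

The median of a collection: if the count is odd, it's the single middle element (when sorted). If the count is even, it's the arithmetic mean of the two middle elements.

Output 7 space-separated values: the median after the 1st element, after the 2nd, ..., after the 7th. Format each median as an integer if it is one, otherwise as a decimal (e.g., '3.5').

Answer: 7 22 22 23 22 15 22

Derivation:
Step 1: insert 7 -> lo=[7] (size 1, max 7) hi=[] (size 0) -> median=7
Step 2: insert 37 -> lo=[7] (size 1, max 7) hi=[37] (size 1, min 37) -> median=22
Step 3: insert 22 -> lo=[7, 22] (size 2, max 22) hi=[37] (size 1, min 37) -> median=22
Step 4: insert 24 -> lo=[7, 22] (size 2, max 22) hi=[24, 37] (size 2, min 24) -> median=23
Step 5: insert 7 -> lo=[7, 7, 22] (size 3, max 22) hi=[24, 37] (size 2, min 24) -> median=22
Step 6: insert 8 -> lo=[7, 7, 8] (size 3, max 8) hi=[22, 24, 37] (size 3, min 22) -> median=15
Step 7: insert 45 -> lo=[7, 7, 8, 22] (size 4, max 22) hi=[24, 37, 45] (size 3, min 24) -> median=22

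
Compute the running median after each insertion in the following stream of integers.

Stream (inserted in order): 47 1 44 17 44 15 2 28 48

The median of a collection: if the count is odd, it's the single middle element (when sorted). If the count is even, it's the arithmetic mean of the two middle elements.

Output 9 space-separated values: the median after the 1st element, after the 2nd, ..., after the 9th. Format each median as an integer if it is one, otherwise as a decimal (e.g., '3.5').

Answer: 47 24 44 30.5 44 30.5 17 22.5 28

Derivation:
Step 1: insert 47 -> lo=[47] (size 1, max 47) hi=[] (size 0) -> median=47
Step 2: insert 1 -> lo=[1] (size 1, max 1) hi=[47] (size 1, min 47) -> median=24
Step 3: insert 44 -> lo=[1, 44] (size 2, max 44) hi=[47] (size 1, min 47) -> median=44
Step 4: insert 17 -> lo=[1, 17] (size 2, max 17) hi=[44, 47] (size 2, min 44) -> median=30.5
Step 5: insert 44 -> lo=[1, 17, 44] (size 3, max 44) hi=[44, 47] (size 2, min 44) -> median=44
Step 6: insert 15 -> lo=[1, 15, 17] (size 3, max 17) hi=[44, 44, 47] (size 3, min 44) -> median=30.5
Step 7: insert 2 -> lo=[1, 2, 15, 17] (size 4, max 17) hi=[44, 44, 47] (size 3, min 44) -> median=17
Step 8: insert 28 -> lo=[1, 2, 15, 17] (size 4, max 17) hi=[28, 44, 44, 47] (size 4, min 28) -> median=22.5
Step 9: insert 48 -> lo=[1, 2, 15, 17, 28] (size 5, max 28) hi=[44, 44, 47, 48] (size 4, min 44) -> median=28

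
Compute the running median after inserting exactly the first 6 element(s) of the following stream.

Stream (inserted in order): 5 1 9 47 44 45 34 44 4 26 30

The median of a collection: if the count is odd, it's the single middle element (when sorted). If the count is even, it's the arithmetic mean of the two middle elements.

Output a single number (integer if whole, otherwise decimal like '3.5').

Step 1: insert 5 -> lo=[5] (size 1, max 5) hi=[] (size 0) -> median=5
Step 2: insert 1 -> lo=[1] (size 1, max 1) hi=[5] (size 1, min 5) -> median=3
Step 3: insert 9 -> lo=[1, 5] (size 2, max 5) hi=[9] (size 1, min 9) -> median=5
Step 4: insert 47 -> lo=[1, 5] (size 2, max 5) hi=[9, 47] (size 2, min 9) -> median=7
Step 5: insert 44 -> lo=[1, 5, 9] (size 3, max 9) hi=[44, 47] (size 2, min 44) -> median=9
Step 6: insert 45 -> lo=[1, 5, 9] (size 3, max 9) hi=[44, 45, 47] (size 3, min 44) -> median=26.5

Answer: 26.5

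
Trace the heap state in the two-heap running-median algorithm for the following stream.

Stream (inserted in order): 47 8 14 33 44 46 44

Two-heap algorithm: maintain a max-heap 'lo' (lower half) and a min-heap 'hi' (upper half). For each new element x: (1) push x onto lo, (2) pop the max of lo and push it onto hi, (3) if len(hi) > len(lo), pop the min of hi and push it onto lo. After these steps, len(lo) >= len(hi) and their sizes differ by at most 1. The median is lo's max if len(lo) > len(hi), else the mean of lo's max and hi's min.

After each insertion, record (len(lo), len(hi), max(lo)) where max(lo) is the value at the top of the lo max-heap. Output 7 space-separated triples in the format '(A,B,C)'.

Step 1: insert 47 -> lo=[47] hi=[] -> (len(lo)=1, len(hi)=0, max(lo)=47)
Step 2: insert 8 -> lo=[8] hi=[47] -> (len(lo)=1, len(hi)=1, max(lo)=8)
Step 3: insert 14 -> lo=[8, 14] hi=[47] -> (len(lo)=2, len(hi)=1, max(lo)=14)
Step 4: insert 33 -> lo=[8, 14] hi=[33, 47] -> (len(lo)=2, len(hi)=2, max(lo)=14)
Step 5: insert 44 -> lo=[8, 14, 33] hi=[44, 47] -> (len(lo)=3, len(hi)=2, max(lo)=33)
Step 6: insert 46 -> lo=[8, 14, 33] hi=[44, 46, 47] -> (len(lo)=3, len(hi)=3, max(lo)=33)
Step 7: insert 44 -> lo=[8, 14, 33, 44] hi=[44, 46, 47] -> (len(lo)=4, len(hi)=3, max(lo)=44)

Answer: (1,0,47) (1,1,8) (2,1,14) (2,2,14) (3,2,33) (3,3,33) (4,3,44)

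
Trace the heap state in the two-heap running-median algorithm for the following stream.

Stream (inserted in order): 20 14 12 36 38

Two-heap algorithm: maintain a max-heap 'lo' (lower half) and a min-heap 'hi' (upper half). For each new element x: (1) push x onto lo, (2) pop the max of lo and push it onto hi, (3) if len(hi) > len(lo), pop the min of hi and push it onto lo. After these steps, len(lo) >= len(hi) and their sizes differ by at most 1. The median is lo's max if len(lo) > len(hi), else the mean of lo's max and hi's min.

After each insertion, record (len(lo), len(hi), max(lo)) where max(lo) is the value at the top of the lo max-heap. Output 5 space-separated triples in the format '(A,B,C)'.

Step 1: insert 20 -> lo=[20] hi=[] -> (len(lo)=1, len(hi)=0, max(lo)=20)
Step 2: insert 14 -> lo=[14] hi=[20] -> (len(lo)=1, len(hi)=1, max(lo)=14)
Step 3: insert 12 -> lo=[12, 14] hi=[20] -> (len(lo)=2, len(hi)=1, max(lo)=14)
Step 4: insert 36 -> lo=[12, 14] hi=[20, 36] -> (len(lo)=2, len(hi)=2, max(lo)=14)
Step 5: insert 38 -> lo=[12, 14, 20] hi=[36, 38] -> (len(lo)=3, len(hi)=2, max(lo)=20)

Answer: (1,0,20) (1,1,14) (2,1,14) (2,2,14) (3,2,20)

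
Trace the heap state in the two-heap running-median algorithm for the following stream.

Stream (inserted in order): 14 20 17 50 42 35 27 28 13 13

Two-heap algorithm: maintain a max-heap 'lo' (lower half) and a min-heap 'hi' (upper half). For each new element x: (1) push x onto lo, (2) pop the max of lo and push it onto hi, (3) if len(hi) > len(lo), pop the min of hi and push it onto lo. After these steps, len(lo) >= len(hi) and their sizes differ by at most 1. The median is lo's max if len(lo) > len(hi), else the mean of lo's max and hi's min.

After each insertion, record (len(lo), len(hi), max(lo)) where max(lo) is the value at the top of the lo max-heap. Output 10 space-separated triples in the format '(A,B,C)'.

Answer: (1,0,14) (1,1,14) (2,1,17) (2,2,17) (3,2,20) (3,3,20) (4,3,27) (4,4,27) (5,4,27) (5,5,20)

Derivation:
Step 1: insert 14 -> lo=[14] hi=[] -> (len(lo)=1, len(hi)=0, max(lo)=14)
Step 2: insert 20 -> lo=[14] hi=[20] -> (len(lo)=1, len(hi)=1, max(lo)=14)
Step 3: insert 17 -> lo=[14, 17] hi=[20] -> (len(lo)=2, len(hi)=1, max(lo)=17)
Step 4: insert 50 -> lo=[14, 17] hi=[20, 50] -> (len(lo)=2, len(hi)=2, max(lo)=17)
Step 5: insert 42 -> lo=[14, 17, 20] hi=[42, 50] -> (len(lo)=3, len(hi)=2, max(lo)=20)
Step 6: insert 35 -> lo=[14, 17, 20] hi=[35, 42, 50] -> (len(lo)=3, len(hi)=3, max(lo)=20)
Step 7: insert 27 -> lo=[14, 17, 20, 27] hi=[35, 42, 50] -> (len(lo)=4, len(hi)=3, max(lo)=27)
Step 8: insert 28 -> lo=[14, 17, 20, 27] hi=[28, 35, 42, 50] -> (len(lo)=4, len(hi)=4, max(lo)=27)
Step 9: insert 13 -> lo=[13, 14, 17, 20, 27] hi=[28, 35, 42, 50] -> (len(lo)=5, len(hi)=4, max(lo)=27)
Step 10: insert 13 -> lo=[13, 13, 14, 17, 20] hi=[27, 28, 35, 42, 50] -> (len(lo)=5, len(hi)=5, max(lo)=20)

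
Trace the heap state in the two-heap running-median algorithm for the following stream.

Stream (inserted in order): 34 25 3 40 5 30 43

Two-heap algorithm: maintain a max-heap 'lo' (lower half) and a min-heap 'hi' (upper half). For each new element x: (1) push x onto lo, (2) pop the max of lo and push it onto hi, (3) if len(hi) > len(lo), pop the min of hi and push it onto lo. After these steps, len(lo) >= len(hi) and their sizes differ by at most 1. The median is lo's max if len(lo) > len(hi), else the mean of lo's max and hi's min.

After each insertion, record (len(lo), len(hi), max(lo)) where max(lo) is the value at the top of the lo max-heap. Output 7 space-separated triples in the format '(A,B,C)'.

Answer: (1,0,34) (1,1,25) (2,1,25) (2,2,25) (3,2,25) (3,3,25) (4,3,30)

Derivation:
Step 1: insert 34 -> lo=[34] hi=[] -> (len(lo)=1, len(hi)=0, max(lo)=34)
Step 2: insert 25 -> lo=[25] hi=[34] -> (len(lo)=1, len(hi)=1, max(lo)=25)
Step 3: insert 3 -> lo=[3, 25] hi=[34] -> (len(lo)=2, len(hi)=1, max(lo)=25)
Step 4: insert 40 -> lo=[3, 25] hi=[34, 40] -> (len(lo)=2, len(hi)=2, max(lo)=25)
Step 5: insert 5 -> lo=[3, 5, 25] hi=[34, 40] -> (len(lo)=3, len(hi)=2, max(lo)=25)
Step 6: insert 30 -> lo=[3, 5, 25] hi=[30, 34, 40] -> (len(lo)=3, len(hi)=3, max(lo)=25)
Step 7: insert 43 -> lo=[3, 5, 25, 30] hi=[34, 40, 43] -> (len(lo)=4, len(hi)=3, max(lo)=30)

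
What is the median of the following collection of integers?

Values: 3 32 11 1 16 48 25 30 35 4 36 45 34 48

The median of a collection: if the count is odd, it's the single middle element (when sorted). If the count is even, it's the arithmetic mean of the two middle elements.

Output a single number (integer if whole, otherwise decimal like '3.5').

Answer: 31

Derivation:
Step 1: insert 3 -> lo=[3] (size 1, max 3) hi=[] (size 0) -> median=3
Step 2: insert 32 -> lo=[3] (size 1, max 3) hi=[32] (size 1, min 32) -> median=17.5
Step 3: insert 11 -> lo=[3, 11] (size 2, max 11) hi=[32] (size 1, min 32) -> median=11
Step 4: insert 1 -> lo=[1, 3] (size 2, max 3) hi=[11, 32] (size 2, min 11) -> median=7
Step 5: insert 16 -> lo=[1, 3, 11] (size 3, max 11) hi=[16, 32] (size 2, min 16) -> median=11
Step 6: insert 48 -> lo=[1, 3, 11] (size 3, max 11) hi=[16, 32, 48] (size 3, min 16) -> median=13.5
Step 7: insert 25 -> lo=[1, 3, 11, 16] (size 4, max 16) hi=[25, 32, 48] (size 3, min 25) -> median=16
Step 8: insert 30 -> lo=[1, 3, 11, 16] (size 4, max 16) hi=[25, 30, 32, 48] (size 4, min 25) -> median=20.5
Step 9: insert 35 -> lo=[1, 3, 11, 16, 25] (size 5, max 25) hi=[30, 32, 35, 48] (size 4, min 30) -> median=25
Step 10: insert 4 -> lo=[1, 3, 4, 11, 16] (size 5, max 16) hi=[25, 30, 32, 35, 48] (size 5, min 25) -> median=20.5
Step 11: insert 36 -> lo=[1, 3, 4, 11, 16, 25] (size 6, max 25) hi=[30, 32, 35, 36, 48] (size 5, min 30) -> median=25
Step 12: insert 45 -> lo=[1, 3, 4, 11, 16, 25] (size 6, max 25) hi=[30, 32, 35, 36, 45, 48] (size 6, min 30) -> median=27.5
Step 13: insert 34 -> lo=[1, 3, 4, 11, 16, 25, 30] (size 7, max 30) hi=[32, 34, 35, 36, 45, 48] (size 6, min 32) -> median=30
Step 14: insert 48 -> lo=[1, 3, 4, 11, 16, 25, 30] (size 7, max 30) hi=[32, 34, 35, 36, 45, 48, 48] (size 7, min 32) -> median=31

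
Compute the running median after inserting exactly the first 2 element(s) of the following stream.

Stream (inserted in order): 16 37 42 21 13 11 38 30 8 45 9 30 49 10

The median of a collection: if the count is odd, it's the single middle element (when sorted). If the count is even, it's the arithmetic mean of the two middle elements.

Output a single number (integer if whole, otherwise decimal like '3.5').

Step 1: insert 16 -> lo=[16] (size 1, max 16) hi=[] (size 0) -> median=16
Step 2: insert 37 -> lo=[16] (size 1, max 16) hi=[37] (size 1, min 37) -> median=26.5

Answer: 26.5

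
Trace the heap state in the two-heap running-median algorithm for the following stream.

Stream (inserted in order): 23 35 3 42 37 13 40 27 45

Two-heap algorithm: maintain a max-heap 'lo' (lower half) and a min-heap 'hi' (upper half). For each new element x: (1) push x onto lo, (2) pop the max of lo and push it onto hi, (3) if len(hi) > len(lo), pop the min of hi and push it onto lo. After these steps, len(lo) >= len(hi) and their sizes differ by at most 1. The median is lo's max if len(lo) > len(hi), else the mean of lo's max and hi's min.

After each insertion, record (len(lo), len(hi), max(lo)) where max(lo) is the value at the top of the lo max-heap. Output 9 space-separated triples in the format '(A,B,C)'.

Answer: (1,0,23) (1,1,23) (2,1,23) (2,2,23) (3,2,35) (3,3,23) (4,3,35) (4,4,27) (5,4,35)

Derivation:
Step 1: insert 23 -> lo=[23] hi=[] -> (len(lo)=1, len(hi)=0, max(lo)=23)
Step 2: insert 35 -> lo=[23] hi=[35] -> (len(lo)=1, len(hi)=1, max(lo)=23)
Step 3: insert 3 -> lo=[3, 23] hi=[35] -> (len(lo)=2, len(hi)=1, max(lo)=23)
Step 4: insert 42 -> lo=[3, 23] hi=[35, 42] -> (len(lo)=2, len(hi)=2, max(lo)=23)
Step 5: insert 37 -> lo=[3, 23, 35] hi=[37, 42] -> (len(lo)=3, len(hi)=2, max(lo)=35)
Step 6: insert 13 -> lo=[3, 13, 23] hi=[35, 37, 42] -> (len(lo)=3, len(hi)=3, max(lo)=23)
Step 7: insert 40 -> lo=[3, 13, 23, 35] hi=[37, 40, 42] -> (len(lo)=4, len(hi)=3, max(lo)=35)
Step 8: insert 27 -> lo=[3, 13, 23, 27] hi=[35, 37, 40, 42] -> (len(lo)=4, len(hi)=4, max(lo)=27)
Step 9: insert 45 -> lo=[3, 13, 23, 27, 35] hi=[37, 40, 42, 45] -> (len(lo)=5, len(hi)=4, max(lo)=35)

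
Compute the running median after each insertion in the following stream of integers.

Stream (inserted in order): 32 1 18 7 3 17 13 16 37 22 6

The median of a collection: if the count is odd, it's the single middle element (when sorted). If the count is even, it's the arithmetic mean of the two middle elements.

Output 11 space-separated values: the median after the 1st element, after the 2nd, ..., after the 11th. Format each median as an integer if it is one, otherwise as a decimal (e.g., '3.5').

Answer: 32 16.5 18 12.5 7 12 13 14.5 16 16.5 16

Derivation:
Step 1: insert 32 -> lo=[32] (size 1, max 32) hi=[] (size 0) -> median=32
Step 2: insert 1 -> lo=[1] (size 1, max 1) hi=[32] (size 1, min 32) -> median=16.5
Step 3: insert 18 -> lo=[1, 18] (size 2, max 18) hi=[32] (size 1, min 32) -> median=18
Step 4: insert 7 -> lo=[1, 7] (size 2, max 7) hi=[18, 32] (size 2, min 18) -> median=12.5
Step 5: insert 3 -> lo=[1, 3, 7] (size 3, max 7) hi=[18, 32] (size 2, min 18) -> median=7
Step 6: insert 17 -> lo=[1, 3, 7] (size 3, max 7) hi=[17, 18, 32] (size 3, min 17) -> median=12
Step 7: insert 13 -> lo=[1, 3, 7, 13] (size 4, max 13) hi=[17, 18, 32] (size 3, min 17) -> median=13
Step 8: insert 16 -> lo=[1, 3, 7, 13] (size 4, max 13) hi=[16, 17, 18, 32] (size 4, min 16) -> median=14.5
Step 9: insert 37 -> lo=[1, 3, 7, 13, 16] (size 5, max 16) hi=[17, 18, 32, 37] (size 4, min 17) -> median=16
Step 10: insert 22 -> lo=[1, 3, 7, 13, 16] (size 5, max 16) hi=[17, 18, 22, 32, 37] (size 5, min 17) -> median=16.5
Step 11: insert 6 -> lo=[1, 3, 6, 7, 13, 16] (size 6, max 16) hi=[17, 18, 22, 32, 37] (size 5, min 17) -> median=16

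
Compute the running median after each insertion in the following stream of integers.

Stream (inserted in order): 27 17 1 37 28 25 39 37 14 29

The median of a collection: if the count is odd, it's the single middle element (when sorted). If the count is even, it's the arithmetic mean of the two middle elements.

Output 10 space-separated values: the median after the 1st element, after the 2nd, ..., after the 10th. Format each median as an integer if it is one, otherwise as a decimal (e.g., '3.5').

Step 1: insert 27 -> lo=[27] (size 1, max 27) hi=[] (size 0) -> median=27
Step 2: insert 17 -> lo=[17] (size 1, max 17) hi=[27] (size 1, min 27) -> median=22
Step 3: insert 1 -> lo=[1, 17] (size 2, max 17) hi=[27] (size 1, min 27) -> median=17
Step 4: insert 37 -> lo=[1, 17] (size 2, max 17) hi=[27, 37] (size 2, min 27) -> median=22
Step 5: insert 28 -> lo=[1, 17, 27] (size 3, max 27) hi=[28, 37] (size 2, min 28) -> median=27
Step 6: insert 25 -> lo=[1, 17, 25] (size 3, max 25) hi=[27, 28, 37] (size 3, min 27) -> median=26
Step 7: insert 39 -> lo=[1, 17, 25, 27] (size 4, max 27) hi=[28, 37, 39] (size 3, min 28) -> median=27
Step 8: insert 37 -> lo=[1, 17, 25, 27] (size 4, max 27) hi=[28, 37, 37, 39] (size 4, min 28) -> median=27.5
Step 9: insert 14 -> lo=[1, 14, 17, 25, 27] (size 5, max 27) hi=[28, 37, 37, 39] (size 4, min 28) -> median=27
Step 10: insert 29 -> lo=[1, 14, 17, 25, 27] (size 5, max 27) hi=[28, 29, 37, 37, 39] (size 5, min 28) -> median=27.5

Answer: 27 22 17 22 27 26 27 27.5 27 27.5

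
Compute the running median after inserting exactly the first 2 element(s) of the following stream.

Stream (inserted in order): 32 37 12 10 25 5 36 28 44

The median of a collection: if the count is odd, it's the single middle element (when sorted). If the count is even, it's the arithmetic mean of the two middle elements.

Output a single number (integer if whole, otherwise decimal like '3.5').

Step 1: insert 32 -> lo=[32] (size 1, max 32) hi=[] (size 0) -> median=32
Step 2: insert 37 -> lo=[32] (size 1, max 32) hi=[37] (size 1, min 37) -> median=34.5

Answer: 34.5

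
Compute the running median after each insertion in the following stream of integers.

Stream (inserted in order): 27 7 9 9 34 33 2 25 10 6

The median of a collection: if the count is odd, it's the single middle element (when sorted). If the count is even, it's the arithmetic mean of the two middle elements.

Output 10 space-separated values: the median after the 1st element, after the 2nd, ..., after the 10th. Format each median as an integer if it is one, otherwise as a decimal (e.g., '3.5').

Step 1: insert 27 -> lo=[27] (size 1, max 27) hi=[] (size 0) -> median=27
Step 2: insert 7 -> lo=[7] (size 1, max 7) hi=[27] (size 1, min 27) -> median=17
Step 3: insert 9 -> lo=[7, 9] (size 2, max 9) hi=[27] (size 1, min 27) -> median=9
Step 4: insert 9 -> lo=[7, 9] (size 2, max 9) hi=[9, 27] (size 2, min 9) -> median=9
Step 5: insert 34 -> lo=[7, 9, 9] (size 3, max 9) hi=[27, 34] (size 2, min 27) -> median=9
Step 6: insert 33 -> lo=[7, 9, 9] (size 3, max 9) hi=[27, 33, 34] (size 3, min 27) -> median=18
Step 7: insert 2 -> lo=[2, 7, 9, 9] (size 4, max 9) hi=[27, 33, 34] (size 3, min 27) -> median=9
Step 8: insert 25 -> lo=[2, 7, 9, 9] (size 4, max 9) hi=[25, 27, 33, 34] (size 4, min 25) -> median=17
Step 9: insert 10 -> lo=[2, 7, 9, 9, 10] (size 5, max 10) hi=[25, 27, 33, 34] (size 4, min 25) -> median=10
Step 10: insert 6 -> lo=[2, 6, 7, 9, 9] (size 5, max 9) hi=[10, 25, 27, 33, 34] (size 5, min 10) -> median=9.5

Answer: 27 17 9 9 9 18 9 17 10 9.5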